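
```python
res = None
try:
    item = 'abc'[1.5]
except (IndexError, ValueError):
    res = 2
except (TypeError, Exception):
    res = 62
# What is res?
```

Step-by-step execution trace:
1. `item = 'abc'[1.5]` raises TypeError.
2. `except (IndexError, ValueError)` does not match TypeError; skipped.
3. `except (TypeError, Exception)` matches (TypeError is in the tuple) → res = 62.
Result: 62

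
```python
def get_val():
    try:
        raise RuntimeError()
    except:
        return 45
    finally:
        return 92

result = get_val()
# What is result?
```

Step-by-step execution trace:
1. `get_val()` enters try: `raise RuntimeError()` raises RuntimeError.
2. bare `except` matches → `return 45` sets pending return value 45.
3. Before returning, `finally: return 92` runs and overrides the pending return.
4. get_val() returns 92 → result = 92.
Result: 92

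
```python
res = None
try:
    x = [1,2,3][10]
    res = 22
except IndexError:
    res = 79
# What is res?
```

Step-by-step execution trace:
1. `x = [1,2,3][10]` raises IndexError.
2. `res = 22` is not reached.
3. `except IndexError` matches → res = 79.
Result: 79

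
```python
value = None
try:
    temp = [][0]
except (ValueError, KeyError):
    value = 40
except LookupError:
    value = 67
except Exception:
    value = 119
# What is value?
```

Step-by-step execution trace:
1. `temp = [][0]` raises IndexError.
2. `except (ValueError, KeyError)` does not match IndexError; skipped.
3. `except LookupError` matches (IndexError is a subclass of LookupError) → value = 67.
4. `except Exception` is not reached.
Result: 67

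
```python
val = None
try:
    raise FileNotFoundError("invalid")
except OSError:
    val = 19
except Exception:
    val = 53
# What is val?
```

Step-by-step execution trace:
1. `raise FileNotFoundError(...)` raises FileNotFoundError.
2. `except OSError` matches (FileNotFoundError is a subclass of OSError) → val = 19.
3. `except Exception` is not reached.
Result: 19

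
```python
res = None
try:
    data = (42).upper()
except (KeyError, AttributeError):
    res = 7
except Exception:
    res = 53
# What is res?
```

Step-by-step execution trace:
1. `data = (42).upper()` raises AttributeError.
2. `except (KeyError, AttributeError)` matches (AttributeError is in the tuple) → res = 7.
3. `except Exception` is not reached.
Result: 7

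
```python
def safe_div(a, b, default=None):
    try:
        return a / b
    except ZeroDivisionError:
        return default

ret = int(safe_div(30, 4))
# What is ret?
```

Step-by-step execution trace:
1. `safe_div(30, 4)` enters try: `return 30 / 4` → returns 7.5. No exception raised.
2. `except ZeroDivisionError` is skipped.
3. `int(7.5)` → 7 → ret = 7.
Result: 7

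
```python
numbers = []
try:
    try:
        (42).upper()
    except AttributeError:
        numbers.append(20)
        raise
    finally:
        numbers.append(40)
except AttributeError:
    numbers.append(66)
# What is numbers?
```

Step-by-step execution trace:
1. Inner try: `(42).upper()` raises AttributeError.
2. Inner `except AttributeError` matches → `numbers.append(20)` → numbers = [20].
3. bare `raise` re-raises AttributeError.
4. Inner `finally` runs during unwinding: `numbers.append(40)` → numbers = [20, 40].
5. Outer `except AttributeError` matches → `numbers.append(66)` → numbers = [20, 40, 66].
Result: [20, 40, 66]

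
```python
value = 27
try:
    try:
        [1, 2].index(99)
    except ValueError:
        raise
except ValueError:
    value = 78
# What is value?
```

Step-by-step execution trace:
1. Inner try: `[1, 2].index(99)` raises ValueError.
2. Inner `except ValueError` matches; bare `raise` re-raises the same ValueError.
3. Outer `except ValueError` matches → value = 78.
Result: 78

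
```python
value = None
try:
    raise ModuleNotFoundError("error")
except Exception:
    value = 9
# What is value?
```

Step-by-step execution trace:
1. `raise ModuleNotFoundError(...)` raises ModuleNotFoundError.
2. `except Exception` matches (ModuleNotFoundError is a subclass of Exception) → value = 9.
Result: 9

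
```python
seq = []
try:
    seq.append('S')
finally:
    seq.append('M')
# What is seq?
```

Step-by-step execution trace:
1. try: `seq.append('S')` → seq = ['S'].
2. The try body completes without raising.
3. finally always runs: `seq.append('M')` → seq = ['S', 'M'].
Result: ['S', 'M']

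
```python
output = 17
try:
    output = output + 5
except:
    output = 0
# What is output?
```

Step-by-step execution trace:
1. output starts at 17.
2. try: `output = output + 5` → output = 22. No exception raised.
3. `except` is skipped.
Result: 22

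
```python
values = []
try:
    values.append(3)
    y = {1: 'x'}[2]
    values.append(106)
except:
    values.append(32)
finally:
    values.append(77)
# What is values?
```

Step-by-step execution trace:
1. try: `values.append(3)` → values = [3].
2. `y = {1: 'x'}[2]` raises KeyError; `values.append(106)` is not reached.
3. bare `except` matches → `values.append(32)` → values = [3, 32].
4. finally always runs: `values.append(77)` → values = [3, 32, 77].
Result: [3, 32, 77]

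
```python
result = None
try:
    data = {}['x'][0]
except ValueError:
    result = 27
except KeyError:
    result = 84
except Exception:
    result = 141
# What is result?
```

Step-by-step execution trace:
1. `data = {}['x'][0]` raises KeyError.
2. `except ValueError` does not match KeyError; skipped.
3. `except KeyError` matches → result = 84.
4. Remaining except clauses are skipped.
Result: 84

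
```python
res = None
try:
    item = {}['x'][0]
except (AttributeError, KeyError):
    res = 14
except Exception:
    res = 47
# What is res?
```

Step-by-step execution trace:
1. `item = {}['x'][0]` raises KeyError.
2. `except (AttributeError, KeyError)` matches (KeyError is in the tuple) → res = 14.
3. `except Exception` is not reached.
Result: 14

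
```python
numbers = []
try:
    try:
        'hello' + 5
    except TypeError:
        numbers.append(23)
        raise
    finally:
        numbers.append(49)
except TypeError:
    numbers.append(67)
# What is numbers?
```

Step-by-step execution trace:
1. Inner try: `'hello' + 5` raises TypeError.
2. Inner `except TypeError` matches → `numbers.append(23)` → numbers = [23].
3. bare `raise` re-raises TypeError.
4. Inner `finally` runs during unwinding: `numbers.append(49)` → numbers = [23, 49].
5. Outer `except TypeError` matches → `numbers.append(67)` → numbers = [23, 49, 67].
Result: [23, 49, 67]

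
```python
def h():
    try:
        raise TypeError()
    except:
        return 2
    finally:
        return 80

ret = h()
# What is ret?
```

Step-by-step execution trace:
1. `h()` enters try: `raise TypeError()` raises TypeError.
2. bare `except` matches → `return 2` sets pending return value 2.
3. Before returning, `finally: return 80` runs and overrides the pending return.
4. h() returns 80 → ret = 80.
Result: 80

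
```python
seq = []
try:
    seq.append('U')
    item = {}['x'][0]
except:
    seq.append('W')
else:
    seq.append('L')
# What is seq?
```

Step-by-step execution trace:
1. try: `seq.append('U')` → seq = ['U'].
2. `item = {}['x'][0]` raises KeyError.
3. bare `except` matches → `seq.append('W')` → seq = ['U', 'W'].
4. `else` is skipped (an exception was raised).
Result: ['U', 'W']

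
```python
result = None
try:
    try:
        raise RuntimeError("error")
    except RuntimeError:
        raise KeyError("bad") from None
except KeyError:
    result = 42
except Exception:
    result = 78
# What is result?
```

Step-by-step execution trace:
1. Inner try raises RuntimeError; inner `except RuntimeError` catches it.
2. `raise KeyError(...) from None` raises KeyError (from None suppresses __context__, but the active exception is still KeyError).
3. Outer `except KeyError` matches → result = 42.
4. `except Exception` is not reached.
Result: 42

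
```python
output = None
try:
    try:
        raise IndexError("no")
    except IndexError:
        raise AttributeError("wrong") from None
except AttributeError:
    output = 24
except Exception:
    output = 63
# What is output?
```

Step-by-step execution trace:
1. Inner try raises IndexError; inner `except IndexError` catches it.
2. `raise AttributeError(...) from None` raises AttributeError (from None suppresses __context__, but the active exception is still AttributeError).
3. Outer `except AttributeError` matches → output = 24.
4. `except Exception` is not reached.
Result: 24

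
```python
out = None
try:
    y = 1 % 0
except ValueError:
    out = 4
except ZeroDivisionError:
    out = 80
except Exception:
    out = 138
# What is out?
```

Step-by-step execution trace:
1. `y = 1 % 0` raises ZeroDivisionError.
2. `except ValueError` does not match ZeroDivisionError; skipped.
3. `except ZeroDivisionError` matches → out = 80.
4. Remaining except clauses are skipped.
Result: 80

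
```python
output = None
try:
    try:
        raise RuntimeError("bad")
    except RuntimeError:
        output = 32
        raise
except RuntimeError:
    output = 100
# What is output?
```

Step-by-step execution trace:
1. Inner try: `raise RuntimeError("bad")` raises RuntimeError.
2. Inner `except RuntimeError` matches → output = 32.
3. bare `raise` re-raises the same RuntimeError.
4. Outer `except RuntimeError` matches → output = 100.
Result: 100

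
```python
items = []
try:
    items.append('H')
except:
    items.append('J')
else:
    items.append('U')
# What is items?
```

Step-by-step execution trace:
1. try: `items.append('H')` → items = ['H']. No exception raised.
2. `except` is skipped.
3. `else` runs (try completed without exception): `items.append('U')` → items = ['H', 'U'].
Result: ['H', 'U']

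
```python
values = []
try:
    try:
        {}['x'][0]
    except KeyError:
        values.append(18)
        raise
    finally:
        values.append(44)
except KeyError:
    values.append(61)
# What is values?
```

Step-by-step execution trace:
1. Inner try: `{}['x'][0]` raises KeyError.
2. Inner `except KeyError` matches → `values.append(18)` → values = [18].
3. bare `raise` re-raises KeyError.
4. Inner `finally` runs during unwinding: `values.append(44)` → values = [18, 44].
5. Outer `except KeyError` matches → `values.append(61)` → values = [18, 44, 61].
Result: [18, 44, 61]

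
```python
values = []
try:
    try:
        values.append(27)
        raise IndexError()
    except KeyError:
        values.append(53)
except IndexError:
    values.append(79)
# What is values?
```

Step-by-step execution trace:
1. Inner try: `values.append(27)` → values = [27].
2. `raise IndexError()` raises IndexError.
3. Inner `except KeyError` does not match IndexError; exception propagates to outer try.
4. Outer `except IndexError` matches → `values.append(79)` → values = [27, 79].
Result: [27, 79]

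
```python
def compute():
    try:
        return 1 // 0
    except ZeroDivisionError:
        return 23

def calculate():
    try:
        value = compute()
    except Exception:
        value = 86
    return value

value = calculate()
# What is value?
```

Step-by-step execution trace:
1. `calculate()` calls `compute()`.
2. In compute: `1 // 0` raises ZeroDivisionError; `except ZeroDivisionError` catches it → returns 23.
3. In calculate: `value = compute()` → value = 23. No exception reaches calculate.
4. `except Exception` is skipped; calculate returns 23.
5. value = 23.
Result: 23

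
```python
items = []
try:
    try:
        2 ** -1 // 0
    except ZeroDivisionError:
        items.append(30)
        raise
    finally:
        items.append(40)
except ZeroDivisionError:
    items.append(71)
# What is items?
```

Step-by-step execution trace:
1. Inner try: `2 ** -1 // 0` raises ZeroDivisionError.
2. Inner `except ZeroDivisionError` matches → `items.append(30)` → items = [30].
3. bare `raise` re-raises ZeroDivisionError.
4. Inner `finally` runs during unwinding: `items.append(40)` → items = [30, 40].
5. Outer `except ZeroDivisionError` matches → `items.append(71)` → items = [30, 40, 71].
Result: [30, 40, 71]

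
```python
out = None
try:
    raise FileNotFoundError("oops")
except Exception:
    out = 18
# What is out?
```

Step-by-step execution trace:
1. `raise FileNotFoundError(...)` raises FileNotFoundError.
2. `except Exception` matches (FileNotFoundError is a subclass of Exception) → out = 18.
Result: 18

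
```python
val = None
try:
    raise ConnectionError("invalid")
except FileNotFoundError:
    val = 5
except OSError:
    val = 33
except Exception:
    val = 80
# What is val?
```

Step-by-step execution trace:
1. `raise ConnectionError(...)` raises ConnectionError.
2. `except FileNotFoundError` does not match (ConnectionError is not a subclass of FileNotFoundError); skipped.
3. `except OSError` matches (ConnectionError is a subclass of OSError) → val = 33.
4. `except Exception` is not reached.
Result: 33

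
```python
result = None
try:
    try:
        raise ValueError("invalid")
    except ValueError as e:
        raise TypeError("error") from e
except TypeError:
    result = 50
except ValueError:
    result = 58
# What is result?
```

Step-by-step execution trace:
1. Inner try raises ValueError; inner `except ValueError as e` catches it.
2. `raise TypeError(...) from e` raises TypeError (ValueError is attached as __cause__, but only TypeError is active).
3. Outer `except TypeError` matches → result = 50.
4. `except ValueError` is not reached.
Result: 50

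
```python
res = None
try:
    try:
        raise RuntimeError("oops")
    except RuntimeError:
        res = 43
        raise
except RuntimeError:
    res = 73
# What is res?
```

Step-by-step execution trace:
1. Inner try: `raise RuntimeError("oops")` raises RuntimeError.
2. Inner `except RuntimeError` matches → res = 43.
3. bare `raise` re-raises the same RuntimeError.
4. Outer `except RuntimeError` matches → res = 73.
Result: 73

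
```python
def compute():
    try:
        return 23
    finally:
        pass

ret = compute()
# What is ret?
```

Step-by-step execution trace:
1. `compute()` enters try: `return 23` sets pending return value 23.
2. Before returning, `finally: pass` runs (no effect).
3. compute() returns 23 → ret = 23.
Result: 23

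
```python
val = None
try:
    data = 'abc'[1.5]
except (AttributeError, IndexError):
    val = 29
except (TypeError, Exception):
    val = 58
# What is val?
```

Step-by-step execution trace:
1. `data = 'abc'[1.5]` raises TypeError.
2. `except (AttributeError, IndexError)` does not match TypeError; skipped.
3. `except (TypeError, Exception)` matches (TypeError is in the tuple) → val = 58.
Result: 58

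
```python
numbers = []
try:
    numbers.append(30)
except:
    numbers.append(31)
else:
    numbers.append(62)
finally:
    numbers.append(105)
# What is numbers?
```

Step-by-step execution trace:
1. try: `numbers.append(30)` → numbers = [30]. No exception raised.
2. `except` is skipped.
3. `else` runs: `numbers.append(62)` → numbers = [30, 62].
4. `finally` always runs: `numbers.append(105)` → numbers = [30, 62, 105].
Result: [30, 62, 105]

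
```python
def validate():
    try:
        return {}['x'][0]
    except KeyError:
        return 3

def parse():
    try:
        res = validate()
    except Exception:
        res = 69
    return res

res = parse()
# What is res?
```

Step-by-step execution trace:
1. `parse()` calls `validate()`.
2. In validate: `{}['x'][0]` raises KeyError; `except KeyError` catches it → returns 3.
3. In parse: `res = validate()` → res = 3. No exception reaches parse.
4. `except Exception` is skipped; parse returns 3.
5. res = 3.
Result: 3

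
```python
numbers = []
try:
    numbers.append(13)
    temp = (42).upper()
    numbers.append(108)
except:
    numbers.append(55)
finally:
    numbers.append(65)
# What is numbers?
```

Step-by-step execution trace:
1. try: `numbers.append(13)` → numbers = [13].
2. `temp = (42).upper()` raises AttributeError; `numbers.append(108)` is not reached.
3. bare `except` matches → `numbers.append(55)` → numbers = [13, 55].
4. finally always runs: `numbers.append(65)` → numbers = [13, 55, 65].
Result: [13, 55, 65]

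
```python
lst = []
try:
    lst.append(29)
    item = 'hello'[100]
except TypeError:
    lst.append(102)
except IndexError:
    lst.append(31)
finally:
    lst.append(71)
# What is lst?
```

Step-by-step execution trace:
1. try: `lst.append(29)` → lst = [29].
2. `item = 'hello'[100]` raises IndexError.
3. `except TypeError` does not match IndexError; skipped.
4. `except IndexError` matches → `lst.append(31)` → lst = [29, 31].
5. finally always runs: `lst.append(71)` → lst = [29, 31, 71].
Result: [29, 31, 71]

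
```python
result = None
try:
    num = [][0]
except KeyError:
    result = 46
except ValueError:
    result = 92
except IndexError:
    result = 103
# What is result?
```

Step-by-step execution trace:
1. `num = [][0]` raises IndexError.
2. `except KeyError` does not match IndexError; skipped.
3. `except ValueError` does not match IndexError; skipped.
4. `except IndexError` matches → result = 103.
Result: 103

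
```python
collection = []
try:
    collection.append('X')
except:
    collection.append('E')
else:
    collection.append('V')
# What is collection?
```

Step-by-step execution trace:
1. try: `collection.append('X')` → collection = ['X']. No exception raised.
2. `except` is skipped.
3. `else` runs (try completed without exception): `collection.append('V')` → collection = ['X', 'V'].
Result: ['X', 'V']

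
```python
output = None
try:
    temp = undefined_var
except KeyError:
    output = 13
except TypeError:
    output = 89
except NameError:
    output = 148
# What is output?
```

Step-by-step execution trace:
1. `temp = undefined_var` raises NameError.
2. `except KeyError` does not match NameError; skipped.
3. `except TypeError` does not match NameError; skipped.
4. `except NameError` matches → output = 148.
Result: 148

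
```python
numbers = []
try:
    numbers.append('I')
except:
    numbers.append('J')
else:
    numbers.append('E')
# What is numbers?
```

Step-by-step execution trace:
1. try: `numbers.append('I')` → numbers = ['I']. No exception raised.
2. `except` is skipped.
3. `else` runs (try completed without exception): `numbers.append('E')` → numbers = ['I', 'E'].
Result: ['I', 'E']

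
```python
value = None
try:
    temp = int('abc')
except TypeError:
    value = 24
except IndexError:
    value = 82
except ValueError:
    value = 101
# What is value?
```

Step-by-step execution trace:
1. `temp = int('abc')` raises ValueError.
2. `except TypeError` does not match ValueError; skipped.
3. `except IndexError` does not match ValueError; skipped.
4. `except ValueError` matches → value = 101.
Result: 101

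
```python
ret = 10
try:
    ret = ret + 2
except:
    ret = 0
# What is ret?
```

Step-by-step execution trace:
1. ret starts at 10.
2. try: `ret = ret + 2` → ret = 12. No exception raised.
3. `except` is skipped.
Result: 12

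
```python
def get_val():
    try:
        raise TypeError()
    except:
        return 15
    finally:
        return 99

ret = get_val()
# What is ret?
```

Step-by-step execution trace:
1. `get_val()` enters try: `raise TypeError()` raises TypeError.
2. bare `except` matches → `return 15` sets pending return value 15.
3. Before returning, `finally: return 99` runs and overrides the pending return.
4. get_val() returns 99 → ret = 99.
Result: 99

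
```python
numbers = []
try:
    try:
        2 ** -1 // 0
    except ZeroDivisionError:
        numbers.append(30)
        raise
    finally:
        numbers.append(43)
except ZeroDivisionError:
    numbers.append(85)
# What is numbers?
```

Step-by-step execution trace:
1. Inner try: `2 ** -1 // 0` raises ZeroDivisionError.
2. Inner `except ZeroDivisionError` matches → `numbers.append(30)` → numbers = [30].
3. bare `raise` re-raises ZeroDivisionError.
4. Inner `finally` runs during unwinding: `numbers.append(43)` → numbers = [30, 43].
5. Outer `except ZeroDivisionError` matches → `numbers.append(85)` → numbers = [30, 43, 85].
Result: [30, 43, 85]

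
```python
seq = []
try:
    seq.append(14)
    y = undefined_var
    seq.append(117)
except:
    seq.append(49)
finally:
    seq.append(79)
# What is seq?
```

Step-by-step execution trace:
1. try: `seq.append(14)` → seq = [14].
2. `y = undefined_var` raises NameError; `seq.append(117)` is not reached.
3. bare `except` matches → `seq.append(49)` → seq = [14, 49].
4. finally always runs: `seq.append(79)` → seq = [14, 49, 79].
Result: [14, 49, 79]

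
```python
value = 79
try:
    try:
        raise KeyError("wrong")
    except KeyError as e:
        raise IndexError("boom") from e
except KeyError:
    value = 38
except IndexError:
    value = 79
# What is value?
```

Step-by-step execution trace:
1. Inner try raises KeyError; inner `except KeyError as e` catches it.
2. `raise IndexError(...) from e` raises IndexError (KeyError is attached as __cause__, but only IndexError is active).
3. Outer `except KeyError` does not match IndexError; skipped.
4. Outer `except IndexError` matches → value = 79.
Result: 79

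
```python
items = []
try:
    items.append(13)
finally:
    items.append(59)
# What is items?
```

Step-by-step execution trace:
1. try: `items.append(13)` → items = [13].
2. The try body completes without raising.
3. finally always runs: `items.append(59)` → items = [13, 59].
Result: [13, 59]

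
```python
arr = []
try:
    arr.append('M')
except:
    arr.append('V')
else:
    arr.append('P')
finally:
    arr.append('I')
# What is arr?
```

Step-by-step execution trace:
1. try: `arr.append('M')` → arr = ['M']. No exception raised.
2. `except` is skipped.
3. `else` runs: `arr.append('P')` → arr = ['M', 'P'].
4. `finally` always runs: `arr.append('I')` → arr = ['M', 'P', 'I'].
Result: ['M', 'P', 'I']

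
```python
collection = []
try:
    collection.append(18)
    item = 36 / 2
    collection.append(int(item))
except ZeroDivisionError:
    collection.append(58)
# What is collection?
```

Step-by-step execution trace:
1. try: `collection.append(18)` → collection = [18].
2. `item = 36 / 2` → item = 18.0. No exception raised.
3. `collection.append(int(item))` → collection = [18, 18].
4. `except ZeroDivisionError` is skipped (no exception was raised).
Result: [18, 18]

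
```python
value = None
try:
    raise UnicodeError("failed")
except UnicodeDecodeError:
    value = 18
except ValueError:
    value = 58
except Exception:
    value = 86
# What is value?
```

Step-by-step execution trace:
1. `raise UnicodeError(...)` raises UnicodeError.
2. `except UnicodeDecodeError` does not match (UnicodeError is not a subclass of UnicodeDecodeError); skipped.
3. `except ValueError` matches (UnicodeError is a subclass of ValueError) → value = 58.
4. `except Exception` is not reached.
Result: 58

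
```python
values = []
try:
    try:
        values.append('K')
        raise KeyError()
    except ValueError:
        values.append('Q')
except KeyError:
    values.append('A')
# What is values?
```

Step-by-step execution trace:
1. Inner try: `values.append('K')` → values = ['K'].
2. `raise KeyError()` raises KeyError.
3. Inner `except ValueError` does not match KeyError; exception propagates to outer try.
4. Outer `except KeyError` matches → `values.append('A')` → values = ['K', 'A'].
Result: ['K', 'A']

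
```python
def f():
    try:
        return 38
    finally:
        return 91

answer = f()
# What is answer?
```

Step-by-step execution trace:
1. `f()` enters try: `return 38` sets pending return value 38.
2. Before returning, `finally: return 91` runs and overrides the pending return.
3. f() returns 91 → answer = 91.
Result: 91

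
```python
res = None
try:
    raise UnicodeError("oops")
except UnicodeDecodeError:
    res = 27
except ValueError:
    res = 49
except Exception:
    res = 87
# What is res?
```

Step-by-step execution trace:
1. `raise UnicodeError(...)` raises UnicodeError.
2. `except UnicodeDecodeError` does not match (UnicodeError is not a subclass of UnicodeDecodeError); skipped.
3. `except ValueError` matches (UnicodeError is a subclass of ValueError) → res = 49.
4. `except Exception` is not reached.
Result: 49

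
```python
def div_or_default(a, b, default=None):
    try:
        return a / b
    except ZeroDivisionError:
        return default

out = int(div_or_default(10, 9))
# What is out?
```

Step-by-step execution trace:
1. `div_or_default(10, 9)` enters try: `return 10 / 9` → returns 1.1111111111111112. No exception raised.
2. `except ZeroDivisionError` is skipped.
3. `int(1.1111111111111112)` → 1 → out = 1.
Result: 1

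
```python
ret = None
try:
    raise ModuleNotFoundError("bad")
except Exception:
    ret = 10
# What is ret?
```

Step-by-step execution trace:
1. `raise ModuleNotFoundError(...)` raises ModuleNotFoundError.
2. `except Exception` matches (ModuleNotFoundError is a subclass of Exception) → ret = 10.
Result: 10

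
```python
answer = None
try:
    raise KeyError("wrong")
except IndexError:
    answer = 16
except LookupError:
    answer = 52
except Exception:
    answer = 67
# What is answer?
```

Step-by-step execution trace:
1. `raise KeyError(...)` raises KeyError.
2. `except IndexError` does not match (KeyError is not a subclass of IndexError); skipped.
3. `except LookupError` matches (KeyError is a subclass of LookupError) → answer = 52.
4. `except Exception` is not reached.
Result: 52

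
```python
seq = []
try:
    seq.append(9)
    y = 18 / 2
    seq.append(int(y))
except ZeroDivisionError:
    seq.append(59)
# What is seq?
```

Step-by-step execution trace:
1. try: `seq.append(9)` → seq = [9].
2. `y = 18 / 2` → y = 9.0. No exception raised.
3. `seq.append(int(y))` → seq = [9, 9].
4. `except ZeroDivisionError` is skipped (no exception was raised).
Result: [9, 9]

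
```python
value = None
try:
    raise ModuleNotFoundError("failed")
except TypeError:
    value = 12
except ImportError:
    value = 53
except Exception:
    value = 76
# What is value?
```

Step-by-step execution trace:
1. `raise ModuleNotFoundError(...)` raises ModuleNotFoundError.
2. `except TypeError` does not match (ModuleNotFoundError is not a subclass of TypeError); skipped.
3. `except ImportError` matches (ModuleNotFoundError is a subclass of ImportError) → value = 53.
4. `except Exception` is not reached.
Result: 53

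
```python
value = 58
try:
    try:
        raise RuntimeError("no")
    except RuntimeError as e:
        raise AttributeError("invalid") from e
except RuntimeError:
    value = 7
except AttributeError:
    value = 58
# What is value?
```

Step-by-step execution trace:
1. Inner try raises RuntimeError; inner `except RuntimeError as e` catches it.
2. `raise AttributeError(...) from e` raises AttributeError (RuntimeError is attached as __cause__, but only AttributeError is active).
3. Outer `except RuntimeError` does not match AttributeError; skipped.
4. Outer `except AttributeError` matches → value = 58.
Result: 58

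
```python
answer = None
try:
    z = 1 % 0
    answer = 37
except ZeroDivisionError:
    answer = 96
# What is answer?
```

Step-by-step execution trace:
1. `z = 1 % 0` raises ZeroDivisionError.
2. `answer = 37` is not reached.
3. `except ZeroDivisionError` matches → answer = 96.
Result: 96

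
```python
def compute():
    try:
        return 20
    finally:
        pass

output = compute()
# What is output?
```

Step-by-step execution trace:
1. `compute()` enters try: `return 20` sets pending return value 20.
2. Before returning, `finally: pass` runs (no effect).
3. compute() returns 20 → output = 20.
Result: 20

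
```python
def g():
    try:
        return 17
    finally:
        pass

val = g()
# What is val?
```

Step-by-step execution trace:
1. `g()` enters try: `return 17` sets pending return value 17.
2. Before returning, `finally: pass` runs (no effect).
3. g() returns 17 → val = 17.
Result: 17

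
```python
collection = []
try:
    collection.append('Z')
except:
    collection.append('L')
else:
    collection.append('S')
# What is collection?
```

Step-by-step execution trace:
1. try: `collection.append('Z')` → collection = ['Z']. No exception raised.
2. `except` is skipped.
3. `else` runs (try completed without exception): `collection.append('S')` → collection = ['Z', 'S'].
Result: ['Z', 'S']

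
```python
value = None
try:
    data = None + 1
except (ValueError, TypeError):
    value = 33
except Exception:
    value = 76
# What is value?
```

Step-by-step execution trace:
1. `data = None + 1` raises TypeError.
2. `except (ValueError, TypeError)` matches (TypeError is in the tuple) → value = 33.
3. `except Exception` is not reached.
Result: 33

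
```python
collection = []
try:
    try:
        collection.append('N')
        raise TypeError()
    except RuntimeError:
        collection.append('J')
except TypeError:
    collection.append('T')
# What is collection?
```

Step-by-step execution trace:
1. Inner try: `collection.append('N')` → collection = ['N'].
2. `raise TypeError()` raises TypeError.
3. Inner `except RuntimeError` does not match TypeError; exception propagates to outer try.
4. Outer `except TypeError` matches → `collection.append('T')` → collection = ['N', 'T'].
Result: ['N', 'T']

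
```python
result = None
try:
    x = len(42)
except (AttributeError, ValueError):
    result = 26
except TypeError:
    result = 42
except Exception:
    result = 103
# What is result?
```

Step-by-step execution trace:
1. `x = len(42)` raises TypeError.
2. `except (AttributeError, ValueError)` does not match TypeError; skipped.
3. `except TypeError` matches (exact type match) → result = 42.
4. `except Exception` is not reached.
Result: 42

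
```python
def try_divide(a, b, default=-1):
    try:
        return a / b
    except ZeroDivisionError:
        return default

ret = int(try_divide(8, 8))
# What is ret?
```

Step-by-step execution trace:
1. `try_divide(8, 8)` enters try: `return 8 / 8` → returns 1.0. No exception raised.
2. `except ZeroDivisionError` is skipped.
3. `int(1.0)` → 1 → ret = 1.
Result: 1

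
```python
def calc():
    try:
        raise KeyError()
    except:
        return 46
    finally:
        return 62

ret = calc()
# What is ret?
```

Step-by-step execution trace:
1. `calc()` enters try: `raise KeyError()` raises KeyError.
2. bare `except` matches → `return 46` sets pending return value 46.
3. Before returning, `finally: return 62` runs and overrides the pending return.
4. calc() returns 62 → ret = 62.
Result: 62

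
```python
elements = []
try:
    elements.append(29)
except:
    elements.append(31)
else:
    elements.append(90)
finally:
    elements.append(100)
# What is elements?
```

Step-by-step execution trace:
1. try: `elements.append(29)` → elements = [29]. No exception raised.
2. `except` is skipped.
3. `else` runs: `elements.append(90)` → elements = [29, 90].
4. `finally` always runs: `elements.append(100)` → elements = [29, 90, 100].
Result: [29, 90, 100]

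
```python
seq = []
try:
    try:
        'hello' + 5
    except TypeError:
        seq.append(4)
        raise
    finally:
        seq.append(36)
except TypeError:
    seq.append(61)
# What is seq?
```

Step-by-step execution trace:
1. Inner try: `'hello' + 5` raises TypeError.
2. Inner `except TypeError` matches → `seq.append(4)` → seq = [4].
3. bare `raise` re-raises TypeError.
4. Inner `finally` runs during unwinding: `seq.append(36)` → seq = [4, 36].
5. Outer `except TypeError` matches → `seq.append(61)` → seq = [4, 36, 61].
Result: [4, 36, 61]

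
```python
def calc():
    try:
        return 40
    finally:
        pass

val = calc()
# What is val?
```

Step-by-step execution trace:
1. `calc()` enters try: `return 40` sets pending return value 40.
2. Before returning, `finally: pass` runs (no effect).
3. calc() returns 40 → val = 40.
Result: 40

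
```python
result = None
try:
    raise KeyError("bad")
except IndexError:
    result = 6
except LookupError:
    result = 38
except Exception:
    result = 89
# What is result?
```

Step-by-step execution trace:
1. `raise KeyError(...)` raises KeyError.
2. `except IndexError` does not match (KeyError is not a subclass of IndexError); skipped.
3. `except LookupError` matches (KeyError is a subclass of LookupError) → result = 38.
4. `except Exception` is not reached.
Result: 38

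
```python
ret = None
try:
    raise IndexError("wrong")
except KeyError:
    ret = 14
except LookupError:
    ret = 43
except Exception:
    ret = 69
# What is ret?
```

Step-by-step execution trace:
1. `raise IndexError(...)` raises IndexError.
2. `except KeyError` does not match (IndexError is not a subclass of KeyError); skipped.
3. `except LookupError` matches (IndexError is a subclass of LookupError) → ret = 43.
4. `except Exception` is not reached.
Result: 43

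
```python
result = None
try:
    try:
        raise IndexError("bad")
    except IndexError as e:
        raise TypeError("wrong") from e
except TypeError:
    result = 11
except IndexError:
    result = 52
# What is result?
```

Step-by-step execution trace:
1. Inner try raises IndexError; inner `except IndexError as e` catches it.
2. `raise TypeError(...) from e` raises TypeError (IndexError is attached as __cause__, but only TypeError is active).
3. Outer `except TypeError` matches → result = 11.
4. `except IndexError` is not reached.
Result: 11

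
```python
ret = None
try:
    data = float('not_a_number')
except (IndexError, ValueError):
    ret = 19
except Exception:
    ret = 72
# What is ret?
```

Step-by-step execution trace:
1. `data = float('not_a_number')` raises ValueError.
2. `except (IndexError, ValueError)` matches (ValueError is in the tuple) → ret = 19.
3. `except Exception` is not reached.
Result: 19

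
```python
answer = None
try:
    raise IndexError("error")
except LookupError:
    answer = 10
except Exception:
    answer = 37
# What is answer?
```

Step-by-step execution trace:
1. `raise IndexError(...)` raises IndexError.
2. `except LookupError` matches (IndexError is a subclass of LookupError) → answer = 10.
3. `except Exception` is not reached.
Result: 10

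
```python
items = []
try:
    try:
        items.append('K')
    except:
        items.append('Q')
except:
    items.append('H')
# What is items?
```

Step-by-step execution trace:
1. Inner try: `items.append('K')` → items = ['K']. No exception raised.
2. Inner `except` is skipped.
3. Inner try completes normally; outer `except` is skipped.
Result: ['K']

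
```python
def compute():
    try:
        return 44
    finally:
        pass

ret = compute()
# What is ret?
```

Step-by-step execution trace:
1. `compute()` enters try: `return 44` sets pending return value 44.
2. Before returning, `finally: pass` runs (no effect).
3. compute() returns 44 → ret = 44.
Result: 44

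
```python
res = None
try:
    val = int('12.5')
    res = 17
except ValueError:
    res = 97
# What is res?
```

Step-by-step execution trace:
1. `val = int('12.5')` raises ValueError.
2. `res = 17` is not reached.
3. `except ValueError` matches → res = 97.
Result: 97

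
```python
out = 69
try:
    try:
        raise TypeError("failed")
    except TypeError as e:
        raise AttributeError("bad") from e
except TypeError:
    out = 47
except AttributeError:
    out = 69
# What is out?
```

Step-by-step execution trace:
1. Inner try raises TypeError; inner `except TypeError as e` catches it.
2. `raise AttributeError(...) from e` raises AttributeError (TypeError is attached as __cause__, but only AttributeError is active).
3. Outer `except TypeError` does not match AttributeError; skipped.
4. Outer `except AttributeError` matches → out = 69.
Result: 69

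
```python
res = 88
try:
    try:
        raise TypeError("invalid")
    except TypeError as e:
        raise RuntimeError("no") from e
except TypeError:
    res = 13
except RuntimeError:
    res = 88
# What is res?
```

Step-by-step execution trace:
1. Inner try raises TypeError; inner `except TypeError as e` catches it.
2. `raise RuntimeError(...) from e` raises RuntimeError (TypeError is attached as __cause__, but only RuntimeError is active).
3. Outer `except TypeError` does not match RuntimeError; skipped.
4. Outer `except RuntimeError` matches → res = 88.
Result: 88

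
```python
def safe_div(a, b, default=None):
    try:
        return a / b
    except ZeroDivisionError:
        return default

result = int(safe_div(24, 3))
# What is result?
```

Step-by-step execution trace:
1. `safe_div(24, 3)` enters try: `return 24 / 3` → returns 8.0. No exception raised.
2. `except ZeroDivisionError` is skipped.
3. `int(8.0)` → 8 → result = 8.
Result: 8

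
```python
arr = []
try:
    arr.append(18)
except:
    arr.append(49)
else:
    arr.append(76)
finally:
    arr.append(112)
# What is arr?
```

Step-by-step execution trace:
1. try: `arr.append(18)` → arr = [18]. No exception raised.
2. `except` is skipped.
3. `else` runs: `arr.append(76)` → arr = [18, 76].
4. `finally` always runs: `arr.append(112)` → arr = [18, 76, 112].
Result: [18, 76, 112]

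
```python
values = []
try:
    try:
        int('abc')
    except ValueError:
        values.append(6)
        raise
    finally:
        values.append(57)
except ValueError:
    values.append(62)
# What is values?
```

Step-by-step execution trace:
1. Inner try: `int('abc')` raises ValueError.
2. Inner `except ValueError` matches → `values.append(6)` → values = [6].
3. bare `raise` re-raises ValueError.
4. Inner `finally` runs during unwinding: `values.append(57)` → values = [6, 57].
5. Outer `except ValueError` matches → `values.append(62)` → values = [6, 57, 62].
Result: [6, 57, 62]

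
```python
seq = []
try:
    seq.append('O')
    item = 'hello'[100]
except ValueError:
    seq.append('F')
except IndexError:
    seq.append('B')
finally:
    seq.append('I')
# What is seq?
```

Step-by-step execution trace:
1. try: `seq.append('O')` → seq = ['O'].
2. `item = 'hello'[100]` raises IndexError.
3. `except ValueError` does not match IndexError; skipped.
4. `except IndexError` matches → `seq.append('B')` → seq = ['O', 'B'].
5. finally always runs: `seq.append('I')` → seq = ['O', 'B', 'I'].
Result: ['O', 'B', 'I']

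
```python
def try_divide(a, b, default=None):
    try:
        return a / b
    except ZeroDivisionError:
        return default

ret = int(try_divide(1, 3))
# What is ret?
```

Step-by-step execution trace:
1. `try_divide(1, 3)` enters try: `return 1 / 3` → returns 0.3333333333333333. No exception raised.
2. `except ZeroDivisionError` is skipped.
3. `int(0.3333333333333333)` → 0 → ret = 0.
Result: 0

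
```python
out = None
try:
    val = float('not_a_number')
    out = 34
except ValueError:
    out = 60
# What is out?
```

Step-by-step execution trace:
1. `val = float('not_a_number')` raises ValueError.
2. `out = 34` is not reached.
3. `except ValueError` matches → out = 60.
Result: 60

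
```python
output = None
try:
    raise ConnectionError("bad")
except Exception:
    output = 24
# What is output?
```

Step-by-step execution trace:
1. `raise ConnectionError(...)` raises ConnectionError.
2. `except Exception` matches (ConnectionError is a subclass of Exception) → output = 24.
Result: 24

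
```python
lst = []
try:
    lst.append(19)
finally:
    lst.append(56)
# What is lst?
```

Step-by-step execution trace:
1. try: `lst.append(19)` → lst = [19].
2. The try body completes without raising.
3. finally always runs: `lst.append(56)` → lst = [19, 56].
Result: [19, 56]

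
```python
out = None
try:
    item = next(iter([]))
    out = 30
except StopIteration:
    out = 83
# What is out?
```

Step-by-step execution trace:
1. `item = next(iter([]))` raises StopIteration.
2. `out = 30` is not reached.
3. `except StopIteration` matches → out = 83.
Result: 83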